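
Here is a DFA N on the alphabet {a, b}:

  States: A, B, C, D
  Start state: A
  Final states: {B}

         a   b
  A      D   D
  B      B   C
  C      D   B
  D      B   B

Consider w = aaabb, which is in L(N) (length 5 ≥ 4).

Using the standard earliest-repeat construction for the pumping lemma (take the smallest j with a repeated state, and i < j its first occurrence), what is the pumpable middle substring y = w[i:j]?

a

Run of N on w = a a a b b:
  step 0: A  (start)
  step 1: D  (read a: A→D)
  step 2: B  (read a: D→B)
  step 3: B  (read a: B→B)   ← first repeat (B seen earlier)
  step 4: C  (read b: B→C)
  step 5: B  (read b: C→B)

So i = 2, j = 3, giving x = w[0:2] = aa, y = w[2:3] = a, z = w[3:5] = bb.
Check: |xy| = 3 ≤ 4 and |y| = 1 ≥ 1. Reading y takes N from B back to B, so every xyⁱz is accepted.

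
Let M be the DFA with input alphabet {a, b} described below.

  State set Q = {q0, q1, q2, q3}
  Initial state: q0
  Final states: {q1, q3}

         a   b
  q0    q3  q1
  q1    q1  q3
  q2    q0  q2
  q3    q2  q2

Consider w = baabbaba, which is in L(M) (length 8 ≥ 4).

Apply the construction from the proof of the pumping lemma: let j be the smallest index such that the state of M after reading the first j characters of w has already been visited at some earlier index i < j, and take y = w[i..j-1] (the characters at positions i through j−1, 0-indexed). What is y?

State sequence: q0 -b-> q1 -a-> q1 -a-> q1 -b-> q3 -b-> q2 -a-> q0 -b-> q1 -a-> q1
First repeat at step 2: q1 was already visited.

So i = 1, j = 2, giving x = w[0:1] = b, y = w[1:2] = a, z = w[2:8] = abbaba.
Check: |xy| = 2 ≤ 4 and |y| = 1 ≥ 1. Reading y takes M from q1 back to q1, so every xyⁱz is accepted.
Pumping length from the standard proof: p = 4 (the number of states). The repeated state found above gives |xy| = j ≤ 4 and |y| = j − i ≥ 1.

a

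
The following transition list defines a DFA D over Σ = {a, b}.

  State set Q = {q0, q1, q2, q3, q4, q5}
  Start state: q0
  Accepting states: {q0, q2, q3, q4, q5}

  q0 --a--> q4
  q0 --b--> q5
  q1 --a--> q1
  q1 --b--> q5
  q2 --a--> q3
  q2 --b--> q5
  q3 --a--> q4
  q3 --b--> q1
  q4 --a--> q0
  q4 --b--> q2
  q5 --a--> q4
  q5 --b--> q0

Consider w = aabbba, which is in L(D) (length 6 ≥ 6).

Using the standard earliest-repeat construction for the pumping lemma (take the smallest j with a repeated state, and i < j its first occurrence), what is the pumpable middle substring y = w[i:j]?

State sequence: q0 -a-> q4 -a-> q0 -b-> q5 -b-> q0 -b-> q5 -a-> q4
First repeat at step 2: q0 was already visited.

So i = 0, j = 2, giving x = w[0:0] = ε, y = w[0:2] = aa, z = w[2:6] = bbba.
Check: |xy| = 2 ≤ 6 and |y| = 2 ≥ 1. Reading y takes D from q0 back to q0, so every xyⁱz is accepted.

aa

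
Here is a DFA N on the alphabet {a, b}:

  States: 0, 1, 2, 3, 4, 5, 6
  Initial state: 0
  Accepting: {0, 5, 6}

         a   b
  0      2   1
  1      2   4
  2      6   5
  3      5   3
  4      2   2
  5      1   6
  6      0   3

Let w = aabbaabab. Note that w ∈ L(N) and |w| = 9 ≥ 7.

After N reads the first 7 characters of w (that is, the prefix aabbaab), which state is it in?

4

State sequence: 0 -a-> 2 -a-> 6 -b-> 3 -b-> 3 -a-> 5 -a-> 1 -b-> 4

After reading 7 characters, N is in state 4.
(This kind of state-tracing is the core of the pumping-lemma construction: with 7 states, pigeonhole forces a repeat within the first 7 steps.)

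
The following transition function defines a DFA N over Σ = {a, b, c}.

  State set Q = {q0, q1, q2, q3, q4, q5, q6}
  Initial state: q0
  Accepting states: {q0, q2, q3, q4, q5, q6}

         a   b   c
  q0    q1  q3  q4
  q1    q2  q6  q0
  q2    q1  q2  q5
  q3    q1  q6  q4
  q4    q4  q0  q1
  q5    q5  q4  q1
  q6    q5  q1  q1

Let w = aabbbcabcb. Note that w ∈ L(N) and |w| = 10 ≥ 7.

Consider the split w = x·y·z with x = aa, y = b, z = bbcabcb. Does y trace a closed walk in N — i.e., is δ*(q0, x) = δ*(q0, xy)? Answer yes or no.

State sequence: q0 -a-> q1 -a-> q2 -b-> q2

After x (step 2): q2. After xy (step 3): q2.
They match, so y = b drives N around a cycle from q2 back to itself; pumping y any number of times keeps N in q2 before reading z, and xyⁱz ∈ L(N) for every i ≥ 0.

yes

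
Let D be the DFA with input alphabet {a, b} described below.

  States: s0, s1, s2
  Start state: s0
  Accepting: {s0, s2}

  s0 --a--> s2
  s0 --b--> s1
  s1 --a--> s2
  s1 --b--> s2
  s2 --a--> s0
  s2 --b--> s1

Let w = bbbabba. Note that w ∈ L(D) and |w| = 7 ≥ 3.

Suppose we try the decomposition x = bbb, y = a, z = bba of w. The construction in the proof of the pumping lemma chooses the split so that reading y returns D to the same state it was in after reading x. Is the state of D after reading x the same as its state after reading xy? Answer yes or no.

State sequence: s0 -b-> s1 -b-> s2 -b-> s1 -a-> s2

After x (step 3): s1. After xy (step 4): s2.
They differ (s1 ≠ s2), so y is not a cycle from the state after x; this split is not the one the pumping-lemma construction produces, and pumping y need not keep the string in L(D).

no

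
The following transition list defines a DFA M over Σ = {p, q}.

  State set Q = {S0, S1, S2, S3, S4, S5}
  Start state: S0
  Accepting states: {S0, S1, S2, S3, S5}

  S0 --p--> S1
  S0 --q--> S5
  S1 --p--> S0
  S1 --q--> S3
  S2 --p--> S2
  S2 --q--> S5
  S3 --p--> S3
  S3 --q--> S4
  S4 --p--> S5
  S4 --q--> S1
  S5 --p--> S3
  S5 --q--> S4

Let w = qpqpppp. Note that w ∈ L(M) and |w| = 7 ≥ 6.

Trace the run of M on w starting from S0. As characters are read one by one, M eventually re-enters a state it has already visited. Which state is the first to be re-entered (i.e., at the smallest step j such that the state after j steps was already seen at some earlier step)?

S5

Run of M on w = q p q p p p p:
  step 0: S0  (start)
  step 1: S5  (read q: S0→S5)
  step 2: S3  (read p: S5→S3)
  step 3: S4  (read q: S3→S4)
  step 4: S5  (read p: S4→S5)   ← first repeat (S5 seen earlier)
  step 5: S3  (read p: S5→S3)
  step 6: S3  (read p: S3→S3)
  step 7: S3  (read p: S3→S3)

The earliest repeat is at step j = 4: M is in S5, which it already visited at step i = 1.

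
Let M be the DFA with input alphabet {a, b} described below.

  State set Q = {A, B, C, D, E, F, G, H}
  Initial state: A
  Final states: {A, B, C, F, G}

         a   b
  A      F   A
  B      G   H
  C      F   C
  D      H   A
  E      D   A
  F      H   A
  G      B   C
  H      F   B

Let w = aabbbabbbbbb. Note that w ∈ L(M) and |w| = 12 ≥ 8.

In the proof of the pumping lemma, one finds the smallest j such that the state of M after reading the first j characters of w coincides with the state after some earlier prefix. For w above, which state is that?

H

Run of M on w = a a b b b a b b b b b b:
  step 0: A  (start)
  step 1: F  (read a: A→F)
  step 2: H  (read a: F→H)
  step 3: B  (read b: H→B)
  step 4: H  (read b: B→H)   ← first repeat (H seen earlier)
  step 5: B  (read b: H→B)
  step 6: G  (read a: B→G)
  step 7: C  (read b: G→C)
  step 8: C  (read b: C→C)
  step 9: C  (read b: C→C)
  step 10: C  (read b: C→C)
  step 11: C  (read b: C→C)
  step 12: C  (read b: C→C)

The earliest repeat is at step j = 4: M is in H, which it already visited at step i = 2.
Since M has 8 states, any run of length ≥ 8 visits 8+1 states, so by pigeonhole some state repeats within the first 8 steps — that repeat gives the pumpable loop.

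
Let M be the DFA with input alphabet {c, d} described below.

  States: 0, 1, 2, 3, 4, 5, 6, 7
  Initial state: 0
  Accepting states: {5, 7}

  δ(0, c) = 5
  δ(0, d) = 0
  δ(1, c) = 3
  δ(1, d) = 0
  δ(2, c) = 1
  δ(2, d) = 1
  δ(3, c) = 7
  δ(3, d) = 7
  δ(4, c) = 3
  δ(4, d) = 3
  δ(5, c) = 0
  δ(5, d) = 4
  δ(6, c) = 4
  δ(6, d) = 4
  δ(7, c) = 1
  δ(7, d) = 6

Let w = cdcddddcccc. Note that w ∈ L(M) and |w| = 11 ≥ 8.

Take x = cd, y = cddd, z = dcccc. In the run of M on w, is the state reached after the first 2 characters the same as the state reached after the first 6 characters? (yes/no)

yes

Run of M on the first 6 characters of w = c d c d d d:
  step 0: 0  (start)
  step 1: 5  (read c: 0→5)
  step 2: 4  (read d: 5→4)
  step 3: 3  (read c: 4→3)
  step 4: 7  (read d: 3→7)
  step 5: 6  (read d: 7→6)
  step 6: 4  (read d: 6→4)

After x (step 2): 4. After xy (step 6): 4.
They match, so y = cddd drives M around a cycle from 4 back to itself; pumping y any number of times keeps M in 4 before reading z, and xyⁱz ∈ L(M) for every i ≥ 0.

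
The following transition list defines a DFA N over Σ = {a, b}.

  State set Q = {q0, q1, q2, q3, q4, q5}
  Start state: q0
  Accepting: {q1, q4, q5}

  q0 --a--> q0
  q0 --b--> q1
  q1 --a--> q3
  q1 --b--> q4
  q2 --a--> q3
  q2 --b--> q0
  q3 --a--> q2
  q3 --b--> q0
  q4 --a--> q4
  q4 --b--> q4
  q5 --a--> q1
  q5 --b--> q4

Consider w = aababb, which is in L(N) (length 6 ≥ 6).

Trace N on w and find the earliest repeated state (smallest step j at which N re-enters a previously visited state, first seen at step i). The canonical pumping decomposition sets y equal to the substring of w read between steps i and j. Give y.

State sequence: q0 -a-> q0 -a-> q0 -b-> q1 -a-> q3 -b-> q0 -b-> q1
First repeat at step 1: q0 was already visited.

So i = 0, j = 1, giving x = w[0:0] = ε, y = w[0:1] = a, z = w[1:6] = ababb.
Check: |xy| = 1 ≤ 6 and |y| = 1 ≥ 1. Reading y takes N from q0 back to q0, so every xyⁱz is accepted.
Since N has 6 states, any run of length ≥ 6 visits 6+1 states, so by pigeonhole some state repeats within the first 6 steps — that repeat gives the pumpable loop.

a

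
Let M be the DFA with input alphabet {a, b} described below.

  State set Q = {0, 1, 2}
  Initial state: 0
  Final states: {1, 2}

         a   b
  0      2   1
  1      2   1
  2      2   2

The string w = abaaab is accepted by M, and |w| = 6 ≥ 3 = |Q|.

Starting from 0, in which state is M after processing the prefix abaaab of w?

State sequence: 0 -a-> 2 -b-> 2 -a-> 2 -a-> 2 -a-> 2 -b-> 2

After reading 6 characters, M is in state 2.

2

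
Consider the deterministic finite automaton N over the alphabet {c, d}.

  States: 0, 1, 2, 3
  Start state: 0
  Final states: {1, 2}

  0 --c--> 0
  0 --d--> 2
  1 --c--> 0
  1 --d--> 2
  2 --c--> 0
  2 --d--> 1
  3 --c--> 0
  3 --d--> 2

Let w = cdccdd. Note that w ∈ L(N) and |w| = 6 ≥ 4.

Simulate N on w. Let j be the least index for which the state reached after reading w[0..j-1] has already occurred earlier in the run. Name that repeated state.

0

State sequence: 0 -c-> 0 -d-> 2 -c-> 0 -c-> 0 -d-> 2 -d-> 1
First repeat at step 1: 0 was already visited.

The earliest repeat is at step j = 1: N is in 0, which it already visited at step i = 0.
With |Q| = 4, pigeonhole forces a state repeat no later than step 4; the substring read between the first and second visits to that state can be pumped.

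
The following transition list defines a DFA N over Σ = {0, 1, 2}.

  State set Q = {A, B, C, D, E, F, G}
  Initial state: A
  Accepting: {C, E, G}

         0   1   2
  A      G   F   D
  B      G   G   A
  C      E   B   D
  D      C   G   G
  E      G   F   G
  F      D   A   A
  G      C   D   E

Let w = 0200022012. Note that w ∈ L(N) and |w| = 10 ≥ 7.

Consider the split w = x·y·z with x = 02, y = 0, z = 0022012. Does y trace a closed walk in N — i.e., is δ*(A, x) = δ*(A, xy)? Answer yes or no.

no

Run of N on the first 3 characters of w = 0 2 0:
  step 0: A  (start)
  step 1: G  (read 0: A→G)
  step 2: E  (read 2: G→E)
  step 3: G  (read 0: E→G)

After x (step 2): E. After xy (step 3): G.
They differ (E ≠ G), so y is not a cycle from the state after x; this split is not the one the pumping-lemma construction produces, and pumping y need not keep the string in L(N).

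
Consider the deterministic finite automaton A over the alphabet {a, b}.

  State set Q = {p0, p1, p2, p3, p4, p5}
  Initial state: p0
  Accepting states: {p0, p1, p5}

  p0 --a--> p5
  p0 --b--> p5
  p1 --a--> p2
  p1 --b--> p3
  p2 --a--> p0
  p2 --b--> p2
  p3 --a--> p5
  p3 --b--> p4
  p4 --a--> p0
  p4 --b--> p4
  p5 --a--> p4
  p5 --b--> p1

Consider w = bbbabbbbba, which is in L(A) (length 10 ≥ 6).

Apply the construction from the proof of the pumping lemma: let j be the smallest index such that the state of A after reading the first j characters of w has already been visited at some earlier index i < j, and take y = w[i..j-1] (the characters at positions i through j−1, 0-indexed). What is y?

State sequence: p0 -b-> p5 -b-> p1 -b-> p3 -a-> p5 -b-> p1 -b-> p3 -b-> p4 -b-> p4 -b-> p4 -a-> p0
First repeat at step 4: p5 was already visited.

So i = 1, j = 4, giving x = w[0:1] = b, y = w[1:4] = bba, z = w[4:10] = bbbbba.
Check: |xy| = 4 ≤ 6 and |y| = 3 ≥ 1. Reading y takes A from p5 back to p5, so every xyⁱz is accepted.
The DFA has 6 states, so the proof of the pumping lemma guarantees a repeated state among the first 6+1 visited; the segment between the two visits is the pumpable y.

bba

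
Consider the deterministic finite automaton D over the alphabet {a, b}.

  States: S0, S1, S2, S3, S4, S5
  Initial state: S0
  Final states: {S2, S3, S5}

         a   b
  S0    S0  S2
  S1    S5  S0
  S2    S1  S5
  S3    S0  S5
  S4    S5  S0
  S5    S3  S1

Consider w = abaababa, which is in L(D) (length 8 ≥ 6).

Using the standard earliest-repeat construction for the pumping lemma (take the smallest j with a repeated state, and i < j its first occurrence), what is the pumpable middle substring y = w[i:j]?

State sequence: S0 -a-> S0 -b-> S2 -a-> S1 -a-> S5 -b-> S1 -a-> S5 -b-> S1 -a-> S5
First repeat at step 1: S0 was already visited.

So i = 0, j = 1, giving x = w[0:0] = ε, y = w[0:1] = a, z = w[1:8] = baababa.
Check: |xy| = 1 ≤ 6 and |y| = 1 ≥ 1. Reading y takes D from S0 back to S0, so every xyⁱz is accepted.

a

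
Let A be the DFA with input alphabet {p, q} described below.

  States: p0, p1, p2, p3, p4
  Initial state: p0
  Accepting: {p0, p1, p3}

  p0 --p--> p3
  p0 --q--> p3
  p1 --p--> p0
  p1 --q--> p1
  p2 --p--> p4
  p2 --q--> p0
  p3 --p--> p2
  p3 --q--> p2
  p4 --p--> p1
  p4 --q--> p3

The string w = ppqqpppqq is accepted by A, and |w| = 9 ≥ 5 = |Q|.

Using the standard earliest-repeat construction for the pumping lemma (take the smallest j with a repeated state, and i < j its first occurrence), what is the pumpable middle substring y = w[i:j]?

Run of A on w = p p q q p p p q q:
  step 0: p0  (start)
  step 1: p3  (read p: p0→p3)
  step 2: p2  (read p: p3→p2)
  step 3: p0  (read q: p2→p0)   ← first repeat (p0 seen earlier)
  step 4: p3  (read q: p0→p3)
  step 5: p2  (read p: p3→p2)
  step 6: p4  (read p: p2→p4)
  step 7: p1  (read p: p4→p1)
  step 8: p1  (read q: p1→p1)
  step 9: p1  (read q: p1→p1)

So i = 0, j = 3, giving x = w[0:0] = ε, y = w[0:3] = ppq, z = w[3:9] = qpppqq.
Check: |xy| = 3 ≤ 5 and |y| = 3 ≥ 1. Reading y takes A from p0 back to p0, so every xyⁱz is accepted.

ppq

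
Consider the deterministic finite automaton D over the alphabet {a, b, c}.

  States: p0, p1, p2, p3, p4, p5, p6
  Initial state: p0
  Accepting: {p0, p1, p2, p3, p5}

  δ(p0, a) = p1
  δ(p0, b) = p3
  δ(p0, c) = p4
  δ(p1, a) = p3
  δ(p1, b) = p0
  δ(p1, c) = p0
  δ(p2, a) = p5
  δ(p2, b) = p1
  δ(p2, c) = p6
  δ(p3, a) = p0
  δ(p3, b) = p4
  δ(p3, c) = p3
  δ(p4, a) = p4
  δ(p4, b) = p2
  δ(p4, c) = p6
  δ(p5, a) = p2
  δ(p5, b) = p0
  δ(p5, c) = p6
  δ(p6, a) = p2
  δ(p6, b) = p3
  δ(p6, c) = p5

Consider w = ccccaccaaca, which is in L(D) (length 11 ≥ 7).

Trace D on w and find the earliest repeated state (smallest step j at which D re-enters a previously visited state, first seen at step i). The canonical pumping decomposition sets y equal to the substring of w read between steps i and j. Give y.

Run of D on w = c c c c a c c a a c a:
  step 0: p0  (start)
  step 1: p4  (read c: p0→p4)
  step 2: p6  (read c: p4→p6)
  step 3: p5  (read c: p6→p5)
  step 4: p6  (read c: p5→p6)   ← first repeat (p6 seen earlier)
  step 5: p2  (read a: p6→p2)
  step 6: p6  (read c: p2→p6)
  step 7: p5  (read c: p6→p5)
  step 8: p2  (read a: p5→p2)
  step 9: p5  (read a: p2→p5)
  step 10: p6  (read c: p5→p6)
  step 11: p2  (read a: p6→p2)

So i = 2, j = 4, giving x = w[0:2] = cc, y = w[2:4] = cc, z = w[4:11] = accaaca.
Check: |xy| = 4 ≤ 7 and |y| = 2 ≥ 1. Reading y takes D from p6 back to p6, so every xyⁱz is accepted.

cc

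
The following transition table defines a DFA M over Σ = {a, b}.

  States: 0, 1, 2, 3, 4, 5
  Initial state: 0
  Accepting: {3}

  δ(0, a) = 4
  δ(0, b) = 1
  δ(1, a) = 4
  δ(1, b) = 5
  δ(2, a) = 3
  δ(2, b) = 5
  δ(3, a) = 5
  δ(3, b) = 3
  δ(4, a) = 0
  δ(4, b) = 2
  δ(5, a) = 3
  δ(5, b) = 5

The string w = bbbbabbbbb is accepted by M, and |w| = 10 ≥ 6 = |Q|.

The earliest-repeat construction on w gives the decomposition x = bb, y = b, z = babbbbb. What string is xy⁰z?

xy⁰z = xz = bb·babbbbb = bbbabbbbb.
Reading y = b takes M from 5 back to 5, so after x the machine is still in 5, and z then leads to the accepting state 3. Hence bbbabbbbb ∈ L(M).

bbbabbbbb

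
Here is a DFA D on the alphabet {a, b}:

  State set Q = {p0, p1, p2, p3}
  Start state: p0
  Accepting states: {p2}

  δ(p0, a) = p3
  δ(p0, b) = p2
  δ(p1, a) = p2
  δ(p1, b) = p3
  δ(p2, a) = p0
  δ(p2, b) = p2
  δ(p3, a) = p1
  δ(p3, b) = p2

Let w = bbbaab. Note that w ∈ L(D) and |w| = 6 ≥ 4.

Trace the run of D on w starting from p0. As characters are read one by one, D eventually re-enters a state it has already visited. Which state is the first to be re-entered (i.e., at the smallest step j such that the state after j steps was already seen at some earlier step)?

Run of D on w = b b b a a b:
  step 0: p0  (start)
  step 1: p2  (read b: p0→p2)
  step 2: p2  (read b: p2→p2)   ← first repeat (p2 seen earlier)
  step 3: p2  (read b: p2→p2)
  step 4: p0  (read a: p2→p0)
  step 5: p3  (read a: p0→p3)
  step 6: p2  (read b: p3→p2)

The earliest repeat is at step j = 2: D is in p2, which it already visited at step i = 1.
With |Q| = 4, pigeonhole forces a state repeat no later than step 4; the substring read between the first and second visits to that state can be pumped.

p2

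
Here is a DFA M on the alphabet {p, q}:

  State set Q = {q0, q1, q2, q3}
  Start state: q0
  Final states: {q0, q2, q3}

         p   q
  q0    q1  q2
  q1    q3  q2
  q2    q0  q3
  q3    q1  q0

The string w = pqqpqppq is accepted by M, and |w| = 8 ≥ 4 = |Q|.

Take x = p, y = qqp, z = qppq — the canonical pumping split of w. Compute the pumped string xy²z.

pqqpqqpqppq

xy^2z = p·qqp·qqp·qppq = pqqpqqpqppq.
Reading y = qqp takes M from q1 back to q1, so after x·y·y the machine is still in q1, and z then leads to the accepting state q2. Hence pqqpqqpqppq ∈ L(M).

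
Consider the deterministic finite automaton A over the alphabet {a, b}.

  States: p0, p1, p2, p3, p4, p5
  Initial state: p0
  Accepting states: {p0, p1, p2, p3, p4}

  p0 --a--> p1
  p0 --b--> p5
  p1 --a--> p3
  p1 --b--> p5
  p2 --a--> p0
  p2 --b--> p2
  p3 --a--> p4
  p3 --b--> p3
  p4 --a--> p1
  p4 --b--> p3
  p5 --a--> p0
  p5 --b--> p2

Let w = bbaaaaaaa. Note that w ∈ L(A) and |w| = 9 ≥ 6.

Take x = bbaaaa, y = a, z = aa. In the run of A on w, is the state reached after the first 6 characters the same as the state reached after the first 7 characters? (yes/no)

Run of A on the first 7 characters of w = b b a a a a a:
  step 0: p0  (start)
  step 1: p5  (read b: p0→p5)
  step 2: p2  (read b: p5→p2)
  step 3: p0  (read a: p2→p0)
  step 4: p1  (read a: p0→p1)
  step 5: p3  (read a: p1→p3)
  step 6: p4  (read a: p3→p4)
  step 7: p1  (read a: p4→p1)

After x (step 6): p4. After xy (step 7): p1.
They differ (p4 ≠ p1), so y is not a cycle from the state after x; this split is not the one the pumping-lemma construction produces, and pumping y need not keep the string in L(A).

no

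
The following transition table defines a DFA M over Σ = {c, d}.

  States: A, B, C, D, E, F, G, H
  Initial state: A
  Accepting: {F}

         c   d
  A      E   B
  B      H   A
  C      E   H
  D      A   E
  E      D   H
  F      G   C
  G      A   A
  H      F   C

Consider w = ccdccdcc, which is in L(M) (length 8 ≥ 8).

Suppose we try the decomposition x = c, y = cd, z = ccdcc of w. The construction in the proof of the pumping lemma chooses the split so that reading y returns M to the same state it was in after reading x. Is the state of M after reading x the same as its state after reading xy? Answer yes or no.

yes

State sequence: A -c-> E -c-> D -d-> E

After x (step 1): E. After xy (step 3): E.
They match, so y = cd drives M around a cycle from E back to itself; pumping y any number of times keeps M in E before reading z, and xyⁱz ∈ L(M) for every i ≥ 0.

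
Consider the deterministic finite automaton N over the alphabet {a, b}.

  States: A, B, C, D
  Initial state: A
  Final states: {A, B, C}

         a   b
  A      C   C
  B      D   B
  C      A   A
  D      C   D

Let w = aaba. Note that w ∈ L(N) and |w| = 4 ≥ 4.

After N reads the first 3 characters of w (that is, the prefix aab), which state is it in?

C

Run of N on the first 3 characters of w = a a b:
  step 0: A  (start)
  step 1: C  (read a: A→C)
  step 2: A  (read a: C→A)
  step 3: C  (read b: A→C)

After reading 3 characters, N is in state C.
(This kind of state-tracing is the core of the pumping-lemma construction: with 4 states, pigeonhole forces a repeat within the first 4 steps.)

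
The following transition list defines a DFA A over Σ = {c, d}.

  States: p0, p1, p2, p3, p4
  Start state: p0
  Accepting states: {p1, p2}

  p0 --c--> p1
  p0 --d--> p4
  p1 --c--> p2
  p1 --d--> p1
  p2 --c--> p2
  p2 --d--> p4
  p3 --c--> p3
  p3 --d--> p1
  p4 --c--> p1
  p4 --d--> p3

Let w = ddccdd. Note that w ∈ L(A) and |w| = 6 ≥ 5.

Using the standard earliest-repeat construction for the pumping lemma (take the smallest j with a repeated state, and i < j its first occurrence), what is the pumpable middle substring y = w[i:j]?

Run of A on w = d d c c d d:
  step 0: p0  (start)
  step 1: p4  (read d: p0→p4)
  step 2: p3  (read d: p4→p3)
  step 3: p3  (read c: p3→p3)   ← first repeat (p3 seen earlier)
  step 4: p3  (read c: p3→p3)
  step 5: p1  (read d: p3→p1)
  step 6: p1  (read d: p1→p1)

So i = 2, j = 3, giving x = w[0:2] = dd, y = w[2:3] = c, z = w[3:6] = cdd.
Check: |xy| = 3 ≤ 5 and |y| = 1 ≥ 1. Reading y takes A from p3 back to p3, so every xyⁱz is accepted.
Since A has 5 states, any run of length ≥ 5 visits 5+1 states, so by pigeonhole some state repeats within the first 5 steps — that repeat gives the pumpable loop.

c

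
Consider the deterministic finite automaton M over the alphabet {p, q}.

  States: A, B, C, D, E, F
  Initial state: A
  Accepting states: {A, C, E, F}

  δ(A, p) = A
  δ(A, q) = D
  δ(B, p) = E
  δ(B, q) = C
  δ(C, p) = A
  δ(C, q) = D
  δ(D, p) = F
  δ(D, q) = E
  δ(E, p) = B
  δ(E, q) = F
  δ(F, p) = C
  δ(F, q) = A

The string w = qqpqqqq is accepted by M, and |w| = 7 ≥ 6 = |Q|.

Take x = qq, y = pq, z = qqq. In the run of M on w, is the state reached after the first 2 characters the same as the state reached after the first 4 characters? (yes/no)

State sequence: A -q-> D -q-> E -p-> B -q-> C

After x (step 2): E. After xy (step 4): C.
They differ (E ≠ C), so y is not a cycle from the state after x; this split is not the one the pumping-lemma construction produces, and pumping y need not keep the string in L(M).

no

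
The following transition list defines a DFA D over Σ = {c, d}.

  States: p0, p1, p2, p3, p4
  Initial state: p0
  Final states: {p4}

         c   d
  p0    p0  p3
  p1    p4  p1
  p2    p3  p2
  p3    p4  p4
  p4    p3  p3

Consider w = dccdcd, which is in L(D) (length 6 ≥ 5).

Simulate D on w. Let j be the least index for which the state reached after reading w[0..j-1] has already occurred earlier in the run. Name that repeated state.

State sequence: p0 -d-> p3 -c-> p4 -c-> p3 -d-> p4 -c-> p3 -d-> p4
First repeat at step 3: p3 was already visited.

The earliest repeat is at step j = 3: D is in p3, which it already visited at step i = 1.
The DFA has 5 states, so the proof of the pumping lemma guarantees a repeated state among the first 5+1 visited; the segment between the two visits is the pumpable y.

p3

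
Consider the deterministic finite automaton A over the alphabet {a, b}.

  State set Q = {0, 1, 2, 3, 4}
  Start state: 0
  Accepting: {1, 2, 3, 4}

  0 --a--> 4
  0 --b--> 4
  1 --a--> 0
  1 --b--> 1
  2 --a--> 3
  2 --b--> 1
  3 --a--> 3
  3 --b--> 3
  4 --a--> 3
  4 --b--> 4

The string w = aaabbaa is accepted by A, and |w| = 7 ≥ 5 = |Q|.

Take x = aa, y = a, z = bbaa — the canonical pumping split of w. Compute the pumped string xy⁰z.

xy⁰z = xz = aa·bbaa = aabbaa.
Reading y = a takes A from 3 back to 3, so after x the machine is still in 3, and z then leads to the accepting state 3. Hence aabbaa ∈ L(A).

aabbaa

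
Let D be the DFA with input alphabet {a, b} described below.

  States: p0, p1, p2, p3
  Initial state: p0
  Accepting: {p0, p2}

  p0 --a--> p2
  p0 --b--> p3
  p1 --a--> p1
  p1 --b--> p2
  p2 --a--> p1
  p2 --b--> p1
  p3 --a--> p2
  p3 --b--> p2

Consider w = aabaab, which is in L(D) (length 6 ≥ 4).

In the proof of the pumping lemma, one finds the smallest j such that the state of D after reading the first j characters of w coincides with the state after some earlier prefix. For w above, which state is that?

p2

Run of D on w = a a b a a b:
  step 0: p0  (start)
  step 1: p2  (read a: p0→p2)
  step 2: p1  (read a: p2→p1)
  step 3: p2  (read b: p1→p2)   ← first repeat (p2 seen earlier)
  step 4: p1  (read a: p2→p1)
  step 5: p1  (read a: p1→p1)
  step 6: p2  (read b: p1→p2)

The earliest repeat is at step j = 3: D is in p2, which it already visited at step i = 1.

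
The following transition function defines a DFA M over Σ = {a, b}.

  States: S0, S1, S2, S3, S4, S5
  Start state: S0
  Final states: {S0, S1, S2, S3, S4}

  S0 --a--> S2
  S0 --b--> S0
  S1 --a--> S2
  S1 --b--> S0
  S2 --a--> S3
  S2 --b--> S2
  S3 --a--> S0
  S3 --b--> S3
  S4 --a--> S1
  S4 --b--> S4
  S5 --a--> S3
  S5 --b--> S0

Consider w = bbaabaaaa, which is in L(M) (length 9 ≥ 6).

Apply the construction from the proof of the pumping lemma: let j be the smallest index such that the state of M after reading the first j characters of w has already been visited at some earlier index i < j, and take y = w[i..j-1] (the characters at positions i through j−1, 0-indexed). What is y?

b

State sequence: S0 -b-> S0 -b-> S0 -a-> S2 -a-> S3 -b-> S3 -a-> S0 -a-> S2 -a-> S3 -a-> S0
First repeat at step 1: S0 was already visited.

So i = 0, j = 1, giving x = w[0:0] = ε, y = w[0:1] = b, z = w[1:9] = baabaaaa.
Check: |xy| = 1 ≤ 6 and |y| = 1 ≥ 1. Reading y takes M from S0 back to S0, so every xyⁱz is accepted.
With |Q| = 6, pigeonhole forces a state repeat no later than step 6; the substring read between the first and second visits to that state can be pumped.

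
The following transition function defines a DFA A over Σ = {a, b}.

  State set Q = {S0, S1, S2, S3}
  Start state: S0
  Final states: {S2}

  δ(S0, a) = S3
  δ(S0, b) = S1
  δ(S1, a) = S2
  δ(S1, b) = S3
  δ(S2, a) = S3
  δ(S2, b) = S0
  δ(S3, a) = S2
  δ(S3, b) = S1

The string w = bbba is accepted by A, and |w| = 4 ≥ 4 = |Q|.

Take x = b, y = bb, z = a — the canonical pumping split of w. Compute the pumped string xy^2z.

xy^2z = b·bb·bb·a = bbbbba.
Reading y = bb takes A from S1 back to S1, so after x·y·y the machine is still in S1, and z then leads to the accepting state S2. Hence bbbbba ∈ L(A).

bbbbba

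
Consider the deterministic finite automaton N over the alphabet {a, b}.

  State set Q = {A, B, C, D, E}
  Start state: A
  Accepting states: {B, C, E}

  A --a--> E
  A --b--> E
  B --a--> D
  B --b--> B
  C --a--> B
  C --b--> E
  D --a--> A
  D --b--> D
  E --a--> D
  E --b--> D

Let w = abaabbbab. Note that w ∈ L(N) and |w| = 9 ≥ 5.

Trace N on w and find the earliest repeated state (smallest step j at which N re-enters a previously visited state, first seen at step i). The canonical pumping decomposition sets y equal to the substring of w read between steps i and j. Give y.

Run of N on w = a b a a b b b a b:
  step 0: A  (start)
  step 1: E  (read a: A→E)
  step 2: D  (read b: E→D)
  step 3: A  (read a: D→A)   ← first repeat (A seen earlier)
  step 4: E  (read a: A→E)
  step 5: D  (read b: E→D)
  step 6: D  (read b: D→D)
  step 7: D  (read b: D→D)
  step 8: A  (read a: D→A)
  step 9: E  (read b: A→E)

So i = 0, j = 3, giving x = w[0:0] = ε, y = w[0:3] = aba, z = w[3:9] = abbbab.
Check: |xy| = 3 ≤ 5 and |y| = 3 ≥ 1. Reading y takes N from A back to A, so every xyⁱz is accepted.
With |Q| = 5, pigeonhole forces a state repeat no later than step 5; the substring read between the first and second visits to that state can be pumped.

aba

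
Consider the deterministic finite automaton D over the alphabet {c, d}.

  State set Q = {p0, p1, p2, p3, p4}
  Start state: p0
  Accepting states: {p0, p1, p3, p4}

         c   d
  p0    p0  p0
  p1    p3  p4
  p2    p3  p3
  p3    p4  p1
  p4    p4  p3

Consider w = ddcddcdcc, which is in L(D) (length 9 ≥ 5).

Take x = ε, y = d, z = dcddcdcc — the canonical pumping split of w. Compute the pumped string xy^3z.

ddddcddcdcc

xy^3z = ε·d·d·d·dcddcdcc = ddddcddcdcc.
Reading y = d takes D from p0 back to p0, so after x·y·y·y the machine is still in p0, and z then leads to the accepting state p0. Hence ddddcddcdcc ∈ L(D).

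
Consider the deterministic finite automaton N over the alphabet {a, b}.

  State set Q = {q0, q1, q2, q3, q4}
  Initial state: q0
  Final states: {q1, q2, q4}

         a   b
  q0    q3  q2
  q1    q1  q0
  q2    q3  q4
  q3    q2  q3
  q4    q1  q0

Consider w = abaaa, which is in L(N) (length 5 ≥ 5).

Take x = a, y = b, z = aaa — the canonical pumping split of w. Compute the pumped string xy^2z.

abbaaa

xy^2z = a·b·b·aaa = abbaaa.
Reading y = b takes N from q3 back to q3, so after x·y·y the machine is still in q3, and z then leads to the accepting state q2. Hence abbaaa ∈ L(N).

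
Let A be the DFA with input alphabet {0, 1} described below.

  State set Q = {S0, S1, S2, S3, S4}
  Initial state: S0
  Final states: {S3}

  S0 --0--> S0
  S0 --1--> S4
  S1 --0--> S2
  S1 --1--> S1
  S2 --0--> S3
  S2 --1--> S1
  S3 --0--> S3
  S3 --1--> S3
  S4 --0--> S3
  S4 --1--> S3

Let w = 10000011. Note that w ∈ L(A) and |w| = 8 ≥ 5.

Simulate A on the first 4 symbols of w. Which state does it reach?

S3

State sequence: S0 -1-> S4 -0-> S3 -0-> S3 -0-> S3

After reading 4 characters, A is in state S3.
(This kind of state-tracing is the core of the pumping-lemma construction: with 5 states, pigeonhole forces a repeat within the first 5 steps.)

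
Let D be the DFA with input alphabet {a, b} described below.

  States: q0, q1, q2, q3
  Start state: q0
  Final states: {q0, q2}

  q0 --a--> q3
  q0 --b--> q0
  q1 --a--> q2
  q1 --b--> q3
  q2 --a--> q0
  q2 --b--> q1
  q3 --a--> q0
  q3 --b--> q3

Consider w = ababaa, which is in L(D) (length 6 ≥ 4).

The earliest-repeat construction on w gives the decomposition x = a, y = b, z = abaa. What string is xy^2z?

xy^2z = a·b·b·abaa = abbabaa.
Reading y = b takes D from q3 back to q3, so after x·y·y the machine is still in q3, and z then leads to the accepting state q0. Hence abbabaa ∈ L(D).

abbabaa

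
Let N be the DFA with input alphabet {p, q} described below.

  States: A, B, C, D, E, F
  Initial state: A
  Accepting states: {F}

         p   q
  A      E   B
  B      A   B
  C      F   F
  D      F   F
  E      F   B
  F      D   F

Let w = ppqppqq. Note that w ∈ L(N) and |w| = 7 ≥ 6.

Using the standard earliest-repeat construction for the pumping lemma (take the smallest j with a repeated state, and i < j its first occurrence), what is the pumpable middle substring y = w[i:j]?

q

State sequence: A -p-> E -p-> F -q-> F -p-> D -p-> F -q-> F -q-> F
First repeat at step 3: F was already visited.

So i = 2, j = 3, giving x = w[0:2] = pp, y = w[2:3] = q, z = w[3:7] = ppqq.
Check: |xy| = 3 ≤ 6 and |y| = 1 ≥ 1. Reading y takes N from F back to F, so every xyⁱz is accepted.
Since N has 6 states, any run of length ≥ 6 visits 6+1 states, so by pigeonhole some state repeats within the first 6 steps — that repeat gives the pumpable loop.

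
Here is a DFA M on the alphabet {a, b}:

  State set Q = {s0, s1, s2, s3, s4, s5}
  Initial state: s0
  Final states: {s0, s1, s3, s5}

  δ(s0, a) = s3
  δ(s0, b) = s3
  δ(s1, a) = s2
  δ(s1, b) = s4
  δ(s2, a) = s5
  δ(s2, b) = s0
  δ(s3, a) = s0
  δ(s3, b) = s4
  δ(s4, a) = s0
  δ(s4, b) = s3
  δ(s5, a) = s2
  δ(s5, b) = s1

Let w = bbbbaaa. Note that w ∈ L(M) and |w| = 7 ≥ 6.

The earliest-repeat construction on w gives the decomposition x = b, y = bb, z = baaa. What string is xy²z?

bbbbbbaaa

xy^2z = b·bb·bb·baaa = bbbbbbaaa.
Reading y = bb takes M from s3 back to s3, so after x·y·y the machine is still in s3, and z then leads to the accepting state s0. Hence bbbbbbaaa ∈ L(M).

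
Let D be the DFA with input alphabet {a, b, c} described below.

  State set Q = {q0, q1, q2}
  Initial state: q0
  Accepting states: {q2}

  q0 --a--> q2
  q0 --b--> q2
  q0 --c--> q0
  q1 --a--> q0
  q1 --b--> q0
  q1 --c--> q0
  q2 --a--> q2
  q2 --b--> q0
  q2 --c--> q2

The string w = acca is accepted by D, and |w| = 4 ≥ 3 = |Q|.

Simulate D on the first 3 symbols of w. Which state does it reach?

q2

State sequence: q0 -a-> q2 -c-> q2 -c-> q2

After reading 3 characters, D is in state q2.
(This kind of state-tracing is the core of the pumping-lemma construction: with 3 states, pigeonhole forces a repeat within the first 3 steps.)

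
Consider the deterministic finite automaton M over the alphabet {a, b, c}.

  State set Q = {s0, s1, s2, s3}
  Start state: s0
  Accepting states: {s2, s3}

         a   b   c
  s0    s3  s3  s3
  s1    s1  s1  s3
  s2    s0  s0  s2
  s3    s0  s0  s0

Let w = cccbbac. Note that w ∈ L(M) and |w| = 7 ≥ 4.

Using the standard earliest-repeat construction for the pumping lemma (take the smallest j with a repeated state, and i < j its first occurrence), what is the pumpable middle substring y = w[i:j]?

State sequence: s0 -c-> s3 -c-> s0 -c-> s3 -b-> s0 -b-> s3 -a-> s0 -c-> s3
First repeat at step 2: s0 was already visited.

So i = 0, j = 2, giving x = w[0:0] = ε, y = w[0:2] = cc, z = w[2:7] = cbbac.
Check: |xy| = 2 ≤ 4 and |y| = 2 ≥ 1. Reading y takes M from s0 back to s0, so every xyⁱz is accepted.
The DFA has 4 states, so the proof of the pumping lemma guarantees a repeated state among the first 4+1 visited; the segment between the two visits is the pumpable y.

cc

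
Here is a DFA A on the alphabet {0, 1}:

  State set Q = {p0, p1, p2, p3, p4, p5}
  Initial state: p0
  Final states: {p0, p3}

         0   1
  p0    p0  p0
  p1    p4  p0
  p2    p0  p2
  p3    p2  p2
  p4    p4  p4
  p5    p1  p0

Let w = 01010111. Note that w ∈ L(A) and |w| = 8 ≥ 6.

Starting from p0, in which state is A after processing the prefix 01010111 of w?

p0

Run of A on the first 8 characters of w = 0 1 0 1 0 1 1 1:
  step 0: p0  (start)
  step 1: p0  (read 0: p0→p0)
  step 2: p0  (read 1: p0→p0)
  step 3: p0  (read 0: p0→p0)
  step 4: p0  (read 1: p0→p0)
  step 5: p0  (read 0: p0→p0)
  step 6: p0  (read 1: p0→p0)
  step 7: p0  (read 1: p0→p0)
  step 8: p0  (read 1: p0→p0)

After reading 8 characters, A is in state p0.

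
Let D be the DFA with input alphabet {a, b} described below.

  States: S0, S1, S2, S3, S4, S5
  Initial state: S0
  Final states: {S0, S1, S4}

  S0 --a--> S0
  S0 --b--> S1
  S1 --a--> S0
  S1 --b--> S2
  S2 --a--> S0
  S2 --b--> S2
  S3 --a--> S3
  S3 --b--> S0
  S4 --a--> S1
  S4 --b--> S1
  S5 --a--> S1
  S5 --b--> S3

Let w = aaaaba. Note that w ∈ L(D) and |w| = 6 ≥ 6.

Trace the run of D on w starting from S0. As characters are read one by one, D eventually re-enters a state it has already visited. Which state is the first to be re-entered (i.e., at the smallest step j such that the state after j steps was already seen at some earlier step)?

S0

Run of D on w = a a a a b a:
  step 0: S0  (start)
  step 1: S0  (read a: S0→S0)   ← first repeat (S0 seen earlier)
  step 2: S0  (read a: S0→S0)
  step 3: S0  (read a: S0→S0)
  step 4: S0  (read a: S0→S0)
  step 5: S1  (read b: S0→S1)
  step 6: S0  (read a: S1→S0)

The earliest repeat is at step j = 1: D is in S0, which it already visited at step i = 0.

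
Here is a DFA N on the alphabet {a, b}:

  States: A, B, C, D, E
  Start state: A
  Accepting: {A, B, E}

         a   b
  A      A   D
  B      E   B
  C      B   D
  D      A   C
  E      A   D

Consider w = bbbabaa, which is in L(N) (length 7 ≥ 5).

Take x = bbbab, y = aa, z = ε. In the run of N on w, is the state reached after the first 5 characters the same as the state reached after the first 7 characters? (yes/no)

Run of N on the first 7 characters of w = b b b a b a a:
  step 0: A  (start)
  step 1: D  (read b: A→D)
  step 2: C  (read b: D→C)
  step 3: D  (read b: C→D)
  step 4: A  (read a: D→A)
  step 5: D  (read b: A→D)
  step 6: A  (read a: D→A)
  step 7: A  (read a: A→A)

After x (step 5): D. After xy (step 7): A.
They differ (D ≠ A), so y is not a cycle from the state after x; this split is not the one the pumping-lemma construction produces, and pumping y need not keep the string in L(N).

no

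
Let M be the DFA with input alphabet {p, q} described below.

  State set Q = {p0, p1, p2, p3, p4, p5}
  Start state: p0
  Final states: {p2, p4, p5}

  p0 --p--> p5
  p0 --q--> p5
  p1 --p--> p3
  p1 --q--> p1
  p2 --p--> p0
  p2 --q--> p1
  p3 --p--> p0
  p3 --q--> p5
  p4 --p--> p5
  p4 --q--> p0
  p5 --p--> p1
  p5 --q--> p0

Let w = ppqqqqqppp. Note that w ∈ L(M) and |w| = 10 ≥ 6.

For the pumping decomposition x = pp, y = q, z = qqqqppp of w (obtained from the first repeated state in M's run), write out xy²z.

ppqqqqqqppp

xy^2z = pp·q·q·qqqqppp = ppqqqqqqppp.
Reading y = q takes M from p1 back to p1, so after x·y·y the machine is still in p1, and z then leads to the accepting state p5. Hence ppqqqqqqppp ∈ L(M).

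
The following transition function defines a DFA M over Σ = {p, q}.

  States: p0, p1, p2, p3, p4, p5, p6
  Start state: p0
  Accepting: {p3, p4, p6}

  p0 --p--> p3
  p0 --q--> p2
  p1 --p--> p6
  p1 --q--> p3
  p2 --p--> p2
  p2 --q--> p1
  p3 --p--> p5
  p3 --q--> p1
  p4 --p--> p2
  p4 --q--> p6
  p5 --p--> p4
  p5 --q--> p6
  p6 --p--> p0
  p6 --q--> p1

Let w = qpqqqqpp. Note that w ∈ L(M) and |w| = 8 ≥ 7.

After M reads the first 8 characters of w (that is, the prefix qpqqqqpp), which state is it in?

State sequence: p0 -q-> p2 -p-> p2 -q-> p1 -q-> p3 -q-> p1 -q-> p3 -p-> p5 -p-> p4

After reading 8 characters, M is in state p4.

p4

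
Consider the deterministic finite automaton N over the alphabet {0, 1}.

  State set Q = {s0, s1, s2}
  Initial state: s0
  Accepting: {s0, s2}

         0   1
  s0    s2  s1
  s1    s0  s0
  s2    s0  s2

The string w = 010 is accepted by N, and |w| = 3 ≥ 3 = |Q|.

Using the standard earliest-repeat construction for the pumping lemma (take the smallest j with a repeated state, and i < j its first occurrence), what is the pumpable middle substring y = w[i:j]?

State sequence: s0 -0-> s2 -1-> s2 -0-> s0
First repeat at step 2: s2 was already visited.

So i = 1, j = 2, giving x = w[0:1] = 0, y = w[1:2] = 1, z = w[2:3] = 0.
Check: |xy| = 2 ≤ 3 and |y| = 1 ≥ 1. Reading y takes N from s2 back to s2, so every xyⁱz is accepted.

1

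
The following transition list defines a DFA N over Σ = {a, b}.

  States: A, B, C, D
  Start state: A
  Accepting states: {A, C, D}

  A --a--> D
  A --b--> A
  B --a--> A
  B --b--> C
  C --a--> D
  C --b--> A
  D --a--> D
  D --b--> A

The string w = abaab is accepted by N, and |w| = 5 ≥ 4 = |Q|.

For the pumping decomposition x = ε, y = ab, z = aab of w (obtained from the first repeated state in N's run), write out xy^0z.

aab

xy⁰z = xz = ε·aab = aab.
Reading y = ab takes N from A back to A, so after x the machine is still in A, and z then leads to the accepting state A. Hence aab ∈ L(N).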